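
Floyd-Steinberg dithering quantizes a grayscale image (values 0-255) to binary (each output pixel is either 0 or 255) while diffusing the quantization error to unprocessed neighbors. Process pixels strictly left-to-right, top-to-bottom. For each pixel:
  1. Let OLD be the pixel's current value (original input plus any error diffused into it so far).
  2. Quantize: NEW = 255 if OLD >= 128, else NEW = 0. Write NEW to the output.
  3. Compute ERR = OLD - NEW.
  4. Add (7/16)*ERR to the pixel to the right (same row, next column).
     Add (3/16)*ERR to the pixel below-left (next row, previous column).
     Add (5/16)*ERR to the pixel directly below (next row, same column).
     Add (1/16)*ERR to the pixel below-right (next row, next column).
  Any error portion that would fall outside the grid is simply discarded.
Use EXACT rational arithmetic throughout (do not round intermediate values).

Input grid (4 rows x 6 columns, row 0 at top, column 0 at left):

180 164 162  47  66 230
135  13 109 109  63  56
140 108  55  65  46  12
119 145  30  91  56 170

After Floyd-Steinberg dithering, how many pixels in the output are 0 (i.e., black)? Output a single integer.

(0,0): OLD=180 → NEW=255, ERR=-75
(0,1): OLD=2099/16 → NEW=255, ERR=-1981/16
(0,2): OLD=27605/256 → NEW=0, ERR=27605/256
(0,3): OLD=385747/4096 → NEW=0, ERR=385747/4096
(0,4): OLD=7025605/65536 → NEW=0, ERR=7025605/65536
(0,5): OLD=290351715/1048576 → NEW=255, ERR=22964835/1048576
(1,0): OLD=22617/256 → NEW=0, ERR=22617/256
(1,1): OLD=58351/2048 → NEW=0, ERR=58351/2048
(1,2): OLD=10818843/65536 → NEW=255, ERR=-5892837/65536
(1,3): OLD=33012095/262144 → NEW=0, ERR=33012095/262144
(1,4): OLD=2710997405/16777216 → NEW=255, ERR=-1567192675/16777216
(1,5): OLD=7697778491/268435456 → NEW=0, ERR=7697778491/268435456
(2,0): OLD=5667253/32768 → NEW=255, ERR=-2688587/32768
(2,1): OLD=73053591/1048576 → NEW=0, ERR=73053591/1048576
(2,2): OLD=1388715909/16777216 → NEW=0, ERR=1388715909/16777216
(2,3): OLD=15761521053/134217728 → NEW=0, ERR=15761521053/134217728
(2,4): OLD=349752097111/4294967296 → NEW=0, ERR=349752097111/4294967296
(2,5): OLD=3487519355089/68719476736 → NEW=0, ERR=3487519355089/68719476736
(3,0): OLD=1785475557/16777216 → NEW=0, ERR=1785475557/16777216
(3,1): OLD=30027674241/134217728 → NEW=255, ERR=-4197846399/134217728
(3,2): OLD=73611821907/1073741824 → NEW=0, ERR=73611821907/1073741824
(3,3): OLD=12241214328889/68719476736 → NEW=255, ERR=-5282252238791/68719476736
(3,4): OLD=35554755048601/549755813888 → NEW=0, ERR=35554755048601/549755813888
(3,5): OLD=1928488141749335/8796093022208 → NEW=255, ERR=-314515578913705/8796093022208
Output grid:
  Row 0: ##...#  (3 black, running=3)
  Row 1: ..#.#.  (4 black, running=7)
  Row 2: #.....  (5 black, running=12)
  Row 3: .#.#.#  (3 black, running=15)

Answer: 15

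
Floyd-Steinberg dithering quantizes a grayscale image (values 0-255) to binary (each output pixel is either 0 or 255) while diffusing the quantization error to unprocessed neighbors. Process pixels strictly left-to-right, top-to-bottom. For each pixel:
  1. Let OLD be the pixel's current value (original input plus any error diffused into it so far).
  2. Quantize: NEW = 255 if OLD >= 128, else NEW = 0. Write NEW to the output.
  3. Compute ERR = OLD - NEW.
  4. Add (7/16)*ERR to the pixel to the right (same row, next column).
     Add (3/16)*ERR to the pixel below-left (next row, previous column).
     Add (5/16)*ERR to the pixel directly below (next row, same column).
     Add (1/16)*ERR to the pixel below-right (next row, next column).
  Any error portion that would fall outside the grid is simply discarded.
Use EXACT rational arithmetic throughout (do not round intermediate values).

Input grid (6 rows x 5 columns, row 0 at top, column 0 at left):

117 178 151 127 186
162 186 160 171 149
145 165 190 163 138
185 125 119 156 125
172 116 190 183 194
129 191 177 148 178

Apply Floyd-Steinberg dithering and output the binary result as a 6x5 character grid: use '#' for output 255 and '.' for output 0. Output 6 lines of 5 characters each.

Answer: .##.#
##.#.
.###.
#..#.
#.###
.##.#

Derivation:
(0,0): OLD=117 → NEW=0, ERR=117
(0,1): OLD=3667/16 → NEW=255, ERR=-413/16
(0,2): OLD=35765/256 → NEW=255, ERR=-29515/256
(0,3): OLD=313587/4096 → NEW=0, ERR=313587/4096
(0,4): OLD=14384805/65536 → NEW=255, ERR=-2326875/65536
(1,0): OLD=49593/256 → NEW=255, ERR=-15687/256
(1,1): OLD=280207/2048 → NEW=255, ERR=-242033/2048
(1,2): OLD=5571131/65536 → NEW=0, ERR=5571131/65536
(1,3): OLD=57213727/262144 → NEW=255, ERR=-9632993/262144
(1,4): OLD=531052413/4194304 → NEW=0, ERR=531052413/4194304
(2,0): OLD=3397781/32768 → NEW=0, ERR=3397781/32768
(2,1): OLD=194556215/1048576 → NEW=255, ERR=-72830665/1048576
(2,2): OLD=2884030053/16777216 → NEW=255, ERR=-1394160027/16777216
(2,3): OLD=38712139871/268435456 → NEW=255, ERR=-29738901409/268435456
(2,4): OLD=544605764313/4294967296 → NEW=0, ERR=544605764313/4294967296
(3,0): OLD=3428937925/16777216 → NEW=255, ERR=-849252155/16777216
(3,1): OLD=9670198753/134217728 → NEW=0, ERR=9670198753/134217728
(3,2): OLD=427089734139/4294967296 → NEW=0, ERR=427089734139/4294967296
(3,3): OLD=1575958340387/8589934592 → NEW=255, ERR=-614474980573/8589934592
(3,4): OLD=17372957118031/137438953472 → NEW=0, ERR=17372957118031/137438953472
(4,0): OLD=364407697515/2147483648 → NEW=255, ERR=-183200632725/2147483648
(4,1): OLD=8017742894443/68719476736 → NEW=0, ERR=8017742894443/68719476736
(4,2): OLD=289402330497445/1099511627776 → NEW=255, ERR=9026865414565/1099511627776
(4,3): OLD=3415580059235691/17592186044416 → NEW=255, ERR=-1070427382090389/17592186044416
(4,4): OLD=56973401602560877/281474976710656 → NEW=255, ERR=-14802717458656403/281474976710656
(5,0): OLD=136578127430433/1099511627776 → NEW=0, ERR=136578127430433/1099511627776
(5,1): OLD=2445427865170211/8796093022208 → NEW=255, ERR=202424144507171/8796093022208
(5,2): OLD=52218418168757947/281474976710656 → NEW=255, ERR=-19557700892459333/281474976710656
(5,3): OLD=100474343301636597/1125899906842624 → NEW=0, ERR=100474343301636597/1125899906842624
(5,4): OLD=3545321636172336375/18014398509481984 → NEW=255, ERR=-1048349983745569545/18014398509481984
Row 0: .##.#
Row 1: ##.#.
Row 2: .###.
Row 3: #..#.
Row 4: #.###
Row 5: .##.#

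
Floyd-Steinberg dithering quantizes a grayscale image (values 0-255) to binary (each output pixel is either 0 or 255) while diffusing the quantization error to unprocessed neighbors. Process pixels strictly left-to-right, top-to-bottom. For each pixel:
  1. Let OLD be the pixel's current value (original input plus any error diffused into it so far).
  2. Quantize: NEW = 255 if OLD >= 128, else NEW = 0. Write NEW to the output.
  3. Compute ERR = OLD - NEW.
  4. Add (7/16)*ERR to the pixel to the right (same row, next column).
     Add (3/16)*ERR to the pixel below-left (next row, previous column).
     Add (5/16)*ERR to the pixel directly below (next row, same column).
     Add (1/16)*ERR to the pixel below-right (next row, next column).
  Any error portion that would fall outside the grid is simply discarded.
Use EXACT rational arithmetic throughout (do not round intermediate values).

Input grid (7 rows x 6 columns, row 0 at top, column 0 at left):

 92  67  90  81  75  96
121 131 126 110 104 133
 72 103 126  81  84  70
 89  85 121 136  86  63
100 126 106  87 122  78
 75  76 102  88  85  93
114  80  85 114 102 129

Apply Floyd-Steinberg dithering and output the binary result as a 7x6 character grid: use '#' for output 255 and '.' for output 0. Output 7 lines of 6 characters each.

Answer: ..#..#
#.#.#.
.#...#
..##..
#...#.
.#.#.#
..#..#

Derivation:
(0,0): OLD=92 → NEW=0, ERR=92
(0,1): OLD=429/4 → NEW=0, ERR=429/4
(0,2): OLD=8763/64 → NEW=255, ERR=-7557/64
(0,3): OLD=30045/1024 → NEW=0, ERR=30045/1024
(0,4): OLD=1439115/16384 → NEW=0, ERR=1439115/16384
(0,5): OLD=35239629/262144 → NEW=255, ERR=-31607091/262144
(1,0): OLD=10871/64 → NEW=255, ERR=-5449/64
(1,1): OLD=56769/512 → NEW=0, ERR=56769/512
(1,2): OLD=2454549/16384 → NEW=255, ERR=-1723371/16384
(1,3): OLD=5389649/65536 → NEW=0, ERR=5389649/65536
(1,4): OLD=615117235/4194304 → NEW=255, ERR=-454430285/4194304
(1,5): OLD=3584313077/67108864 → NEW=0, ERR=3584313077/67108864
(2,0): OLD=542171/8192 → NEW=0, ERR=542171/8192
(2,1): OLD=37109209/262144 → NEW=255, ERR=-29737511/262144
(2,2): OLD=276191563/4194304 → NEW=0, ERR=276191563/4194304
(2,3): OLD=3644686387/33554432 → NEW=0, ERR=3644686387/33554432
(2,4): OLD=121137439641/1073741824 → NEW=0, ERR=121137439641/1073741824
(2,5): OLD=2220963813567/17179869184 → NEW=255, ERR=-2159902828353/17179869184
(3,0): OLD=370827883/4194304 → NEW=0, ERR=370827883/4194304
(3,1): OLD=3513606991/33554432 → NEW=0, ERR=3513606991/33554432
(3,2): OLD=53865974781/268435456 → NEW=255, ERR=-14585066499/268435456
(3,3): OLD=2945347528023/17179869184 → NEW=255, ERR=-1435519113897/17179869184
(3,4): OLD=9334116158135/137438953472 → NEW=0, ERR=9334116158135/137438953472
(3,5): OLD=132986757346649/2199023255552 → NEW=0, ERR=132986757346649/2199023255552
(4,0): OLD=79061027493/536870912 → NEW=255, ERR=-57841055067/536870912
(4,1): OLD=918488502433/8589934592 → NEW=0, ERR=918488502433/8589934592
(4,2): OLD=34821085328147/274877906944 → NEW=0, ERR=34821085328147/274877906944
(4,3): OLD=552605703505151/4398046511104 → NEW=0, ERR=552605703505151/4398046511104
(4,4): OLD=14377112950434927/70368744177664 → NEW=255, ERR=-3566916814869393/70368744177664
(4,5): OLD=88908723678067881/1125899906842624 → NEW=0, ERR=88908723678067881/1125899906842624
(5,0): OLD=8436102612339/137438953472 → NEW=0, ERR=8436102612339/137438953472
(5,1): OLD=674163767596067/4398046511104 → NEW=255, ERR=-447338092735453/4398046511104
(5,2): OLD=4480007653493233/35184372088832 → NEW=0, ERR=4480007653493233/35184372088832
(5,3): OLD=204221202630865707/1125899906842624 → NEW=255, ERR=-82883273614003413/1125899906842624
(5,4): OLD=134235105493739451/2251799813685248 → NEW=0, ERR=134235105493739451/2251799813685248
(5,5): OLD=5065269759924683415/36028797018963968 → NEW=255, ERR=-4122073479911128425/36028797018963968
(6,0): OLD=8029798976021577/70368744177664 → NEW=0, ERR=8029798976021577/70368744177664
(6,1): OLD=141692868419201685/1125899906842624 → NEW=0, ERR=141692868419201685/1125899906842624
(6,2): OLD=719176701054252877/4503599627370496 → NEW=255, ERR=-429241203925223603/4503599627370496
(6,3): OLD=4931063433176721753/72057594037927936 → NEW=0, ERR=4931063433176721753/72057594037927936
(6,4): OLD=143556083990370767001/1152921504606846976 → NEW=0, ERR=143556083990370767001/1152921504606846976
(6,5): OLD=2793719190668141578383/18446744073709551616 → NEW=255, ERR=-1910200548127794083697/18446744073709551616
Row 0: ..#..#
Row 1: #.#.#.
Row 2: .#...#
Row 3: ..##..
Row 4: #...#.
Row 5: .#.#.#
Row 6: ..#..#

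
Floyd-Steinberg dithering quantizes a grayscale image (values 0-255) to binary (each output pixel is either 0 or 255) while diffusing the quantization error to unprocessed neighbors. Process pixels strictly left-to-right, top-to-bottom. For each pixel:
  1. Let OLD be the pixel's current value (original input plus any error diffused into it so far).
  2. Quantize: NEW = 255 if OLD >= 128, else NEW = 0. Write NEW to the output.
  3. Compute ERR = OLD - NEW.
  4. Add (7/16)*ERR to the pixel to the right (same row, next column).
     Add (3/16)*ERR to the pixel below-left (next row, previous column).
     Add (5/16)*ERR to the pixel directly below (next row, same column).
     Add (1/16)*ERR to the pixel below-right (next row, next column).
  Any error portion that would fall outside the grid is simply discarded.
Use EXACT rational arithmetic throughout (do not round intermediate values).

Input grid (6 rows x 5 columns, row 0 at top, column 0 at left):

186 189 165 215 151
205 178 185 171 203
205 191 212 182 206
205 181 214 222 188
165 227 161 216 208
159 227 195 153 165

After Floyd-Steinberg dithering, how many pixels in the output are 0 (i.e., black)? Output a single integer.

Answer: 6

Derivation:
(0,0): OLD=186 → NEW=255, ERR=-69
(0,1): OLD=2541/16 → NEW=255, ERR=-1539/16
(0,2): OLD=31467/256 → NEW=0, ERR=31467/256
(0,3): OLD=1100909/4096 → NEW=255, ERR=56429/4096
(0,4): OLD=10290939/65536 → NEW=255, ERR=-6420741/65536
(1,0): OLD=42343/256 → NEW=255, ERR=-22937/256
(1,1): OLD=261073/2048 → NEW=0, ERR=261073/2048
(1,2): OLD=18071845/65536 → NEW=255, ERR=1360165/65536
(1,3): OLD=45533825/262144 → NEW=255, ERR=-21312895/262144
(1,4): OLD=577450083/4194304 → NEW=255, ERR=-492097437/4194304
(2,0): OLD=6583179/32768 → NEW=255, ERR=-1772661/32768
(2,1): OLD=215441065/1048576 → NEW=255, ERR=-51945815/1048576
(2,2): OLD=3179876923/16777216 → NEW=255, ERR=-1098313157/16777216
(2,3): OLD=28789967489/268435456 → NEW=0, ERR=28789967489/268435456
(2,4): OLD=906997451079/4294967296 → NEW=255, ERR=-188219209401/4294967296
(3,0): OLD=2999866075/16777216 → NEW=255, ERR=-1278324005/16777216
(3,1): OLD=15640171199/134217728 → NEW=0, ERR=15640171199/134217728
(3,2): OLD=1123292119397/4294967296 → NEW=255, ERR=28075458917/4294967296
(3,3): OLD=2113702956317/8589934592 → NEW=255, ERR=-76730364643/8589934592
(3,4): OLD=24340497565873/137438953472 → NEW=255, ERR=-10706435569487/137438953472
(4,0): OLD=350122355317/2147483648 → NEW=255, ERR=-197485974923/2147483648
(4,1): OLD=15093920393461/68719476736 → NEW=255, ERR=-2429546174219/68719476736
(4,2): OLD=168426824468219/1099511627776 → NEW=255, ERR=-111948640614661/1099511627776
(4,3): OLD=2717397131734773/17592186044416 → NEW=255, ERR=-1768610309591307/17592186044416
(4,4): OLD=39157260437416755/281474976710656 → NEW=255, ERR=-32618858623800525/281474976710656
(5,0): OLD=135935954306047/1099511627776 → NEW=0, ERR=135935954306047/1099511627776
(5,1): OLD=2156827738641341/8796093022208 → NEW=255, ERR=-86175982021699/8796093022208
(5,2): OLD=38797470711727269/281474976710656 → NEW=255, ERR=-32978648349490011/281474976710656
(5,3): OLD=47548987976299115/1125899906842624 → NEW=0, ERR=47548987976299115/1125899906842624
(5,4): OLD=2539650437608767017/18014398509481984 → NEW=255, ERR=-2054021182309138903/18014398509481984
Output grid:
  Row 0: ##.##  (1 black, running=1)
  Row 1: #.###  (1 black, running=2)
  Row 2: ###.#  (1 black, running=3)
  Row 3: #.###  (1 black, running=4)
  Row 4: #####  (0 black, running=4)
  Row 5: .##.#  (2 black, running=6)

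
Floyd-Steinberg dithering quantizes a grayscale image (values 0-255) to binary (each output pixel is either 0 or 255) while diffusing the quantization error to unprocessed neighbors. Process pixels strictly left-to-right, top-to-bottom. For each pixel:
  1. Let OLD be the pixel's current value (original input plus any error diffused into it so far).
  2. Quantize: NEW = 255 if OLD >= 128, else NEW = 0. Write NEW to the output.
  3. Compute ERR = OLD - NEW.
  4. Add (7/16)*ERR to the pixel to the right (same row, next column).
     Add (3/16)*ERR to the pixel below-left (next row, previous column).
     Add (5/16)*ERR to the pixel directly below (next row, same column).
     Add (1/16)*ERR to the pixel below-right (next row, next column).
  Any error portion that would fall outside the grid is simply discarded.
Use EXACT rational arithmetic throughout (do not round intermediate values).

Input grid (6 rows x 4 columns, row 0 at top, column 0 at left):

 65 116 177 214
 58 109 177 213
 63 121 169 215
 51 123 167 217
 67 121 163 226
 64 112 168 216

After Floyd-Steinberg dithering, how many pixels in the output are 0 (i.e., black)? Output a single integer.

(0,0): OLD=65 → NEW=0, ERR=65
(0,1): OLD=2311/16 → NEW=255, ERR=-1769/16
(0,2): OLD=32929/256 → NEW=255, ERR=-32351/256
(0,3): OLD=650087/4096 → NEW=255, ERR=-394393/4096
(1,0): OLD=14741/256 → NEW=0, ERR=14741/256
(1,1): OLD=163859/2048 → NEW=0, ERR=163859/2048
(1,2): OLD=9669775/65536 → NEW=255, ERR=-7041905/65536
(1,3): OLD=134220057/1048576 → NEW=255, ERR=-133166823/1048576
(2,0): OLD=3145601/32768 → NEW=0, ERR=3145601/32768
(2,1): OLD=179781531/1048576 → NEW=255, ERR=-87605349/1048576
(2,2): OLD=167894375/2097152 → NEW=0, ERR=167894375/2097152
(2,3): OLD=6832454315/33554432 → NEW=255, ERR=-1723925845/33554432
(3,0): OLD=1096118129/16777216 → NEW=0, ERR=1096118129/16777216
(3,1): OLD=39321972783/268435456 → NEW=255, ERR=-29129068497/268435456
(3,2): OLD=557007269329/4294967296 → NEW=255, ERR=-538209391151/4294967296
(3,3): OLD=10385195852855/68719476736 → NEW=255, ERR=-7138270714825/68719476736
(4,0): OLD=288065053661/4294967296 → NEW=0, ERR=288065053661/4294967296
(4,1): OLD=3333582324247/34359738368 → NEW=0, ERR=3333582324247/34359738368
(4,2): OLD=153961942895159/1099511627776 → NEW=255, ERR=-126413522187721/1099511627776
(4,3): OLD=2382096129403313/17592186044416 → NEW=255, ERR=-2103911311922767/17592186044416
(5,0): OLD=56707721208013/549755813888 → NEW=0, ERR=56707721208013/549755813888
(5,1): OLD=2992110192940347/17592186044416 → NEW=255, ERR=-1493897248385733/17592186044416
(5,2): OLD=691015430872455/8796093022208 → NEW=0, ERR=691015430872455/8796093022208
(5,3): OLD=57930638087098695/281474976710656 → NEW=255, ERR=-13845480974118585/281474976710656
Output grid:
  Row 0: .###  (1 black, running=1)
  Row 1: ..##  (2 black, running=3)
  Row 2: .#.#  (2 black, running=5)
  Row 3: .###  (1 black, running=6)
  Row 4: ..##  (2 black, running=8)
  Row 5: .#.#  (2 black, running=10)

Answer: 10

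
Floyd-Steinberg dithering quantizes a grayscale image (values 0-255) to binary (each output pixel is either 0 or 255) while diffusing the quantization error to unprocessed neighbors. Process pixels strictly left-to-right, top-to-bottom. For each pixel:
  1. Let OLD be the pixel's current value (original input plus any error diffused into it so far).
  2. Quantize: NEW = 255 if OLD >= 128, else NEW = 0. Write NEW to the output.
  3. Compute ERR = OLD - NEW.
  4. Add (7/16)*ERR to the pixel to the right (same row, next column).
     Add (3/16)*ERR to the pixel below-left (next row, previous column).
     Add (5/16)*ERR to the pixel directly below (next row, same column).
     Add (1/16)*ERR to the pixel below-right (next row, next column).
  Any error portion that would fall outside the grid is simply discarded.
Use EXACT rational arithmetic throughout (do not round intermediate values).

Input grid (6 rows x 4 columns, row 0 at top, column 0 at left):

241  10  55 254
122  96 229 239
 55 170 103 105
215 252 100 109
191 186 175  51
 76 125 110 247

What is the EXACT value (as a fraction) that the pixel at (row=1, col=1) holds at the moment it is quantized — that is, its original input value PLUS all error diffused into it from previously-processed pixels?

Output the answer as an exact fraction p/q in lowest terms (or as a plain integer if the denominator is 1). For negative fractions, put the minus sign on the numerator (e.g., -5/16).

(0,0): OLD=241 → NEW=255, ERR=-14
(0,1): OLD=31/8 → NEW=0, ERR=31/8
(0,2): OLD=7257/128 → NEW=0, ERR=7257/128
(0,3): OLD=570991/2048 → NEW=255, ERR=48751/2048
(1,0): OLD=15149/128 → NEW=0, ERR=15149/128
(1,1): OLD=162555/1024 → NEW=255, ERR=-98565/1024
Target (1,1): original=96, with diffused error = 162555/1024

Answer: 162555/1024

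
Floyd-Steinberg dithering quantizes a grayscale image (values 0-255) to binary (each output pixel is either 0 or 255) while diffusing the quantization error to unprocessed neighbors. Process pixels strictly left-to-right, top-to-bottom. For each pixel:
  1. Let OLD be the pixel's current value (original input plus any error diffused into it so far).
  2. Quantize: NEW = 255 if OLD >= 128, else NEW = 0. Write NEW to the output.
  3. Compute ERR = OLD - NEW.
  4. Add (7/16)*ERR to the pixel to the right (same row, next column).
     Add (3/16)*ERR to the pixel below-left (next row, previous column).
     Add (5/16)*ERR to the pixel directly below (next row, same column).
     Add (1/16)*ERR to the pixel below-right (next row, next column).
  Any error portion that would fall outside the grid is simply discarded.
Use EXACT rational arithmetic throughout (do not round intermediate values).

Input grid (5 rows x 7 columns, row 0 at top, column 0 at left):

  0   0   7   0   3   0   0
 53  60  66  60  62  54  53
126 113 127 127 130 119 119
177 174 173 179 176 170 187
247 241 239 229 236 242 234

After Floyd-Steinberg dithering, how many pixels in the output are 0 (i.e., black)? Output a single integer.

Answer: 18

Derivation:
(0,0): OLD=0 → NEW=0, ERR=0
(0,1): OLD=0 → NEW=0, ERR=0
(0,2): OLD=7 → NEW=0, ERR=7
(0,3): OLD=49/16 → NEW=0, ERR=49/16
(0,4): OLD=1111/256 → NEW=0, ERR=1111/256
(0,5): OLD=7777/4096 → NEW=0, ERR=7777/4096
(0,6): OLD=54439/65536 → NEW=0, ERR=54439/65536
(1,0): OLD=53 → NEW=0, ERR=53
(1,1): OLD=169/2 → NEW=0, ERR=169/2
(1,2): OLD=27067/256 → NEW=0, ERR=27067/256
(1,3): OLD=222137/2048 → NEW=0, ERR=222137/2048
(1,4): OLD=7297905/65536 → NEW=0, ERR=7297905/65536
(1,5): OLD=27194583/262144 → NEW=0, ERR=27194583/262144
(1,6): OLD=414246701/4194304 → NEW=0, ERR=414246701/4194304
(2,0): OLD=5069/32 → NEW=255, ERR=-3091/32
(2,1): OLD=492681/4096 → NEW=0, ERR=492681/4096
(2,2): OLD=15616133/65536 → NEW=255, ERR=-1095547/65536
(2,3): OLD=94932555/524288 → NEW=255, ERR=-38760885/524288
(2,4): OLD=1331143615/8388608 → NEW=255, ERR=-807951425/8388608
(2,5): OLD=18086994983/134217728 → NEW=255, ERR=-16138525657/134217728
(2,6): OLD=222783973169/2147483648 → NEW=0, ERR=222783973169/2147483648
(3,0): OLD=11099675/65536 → NEW=255, ERR=-5612005/65536
(3,1): OLD=43241415/262144 → NEW=255, ERR=-23605305/262144
(3,2): OLD=1023713547/8388608 → NEW=0, ERR=1023713547/8388608
(3,3): OLD=12763006525/67108864 → NEW=255, ERR=-4349753795/67108864
(3,4): OLD=194086091387/2147483648 → NEW=0, ERR=194086091387/2147483648
(3,5): OLD=199068514513/1073741824 → NEW=255, ERR=-74735650607/1073741824
(3,6): OLD=6234675421651/34359738368 → NEW=255, ERR=-2527057862189/34359738368
(4,0): OLD=852937073/4194304 → NEW=255, ERR=-216610447/4194304
(4,1): OLD=27889881391/134217728 → NEW=255, ERR=-6335639249/134217728
(4,2): OLD=512611761959/2147483648 → NEW=255, ERR=-34996568281/2147483648
(4,3): OLD=3885886221649/17179869184 → NEW=255, ERR=-494980420271/17179869184
(4,4): OLD=64468918551711/274877906944 → NEW=255, ERR=-5624947719009/274877906944
(4,5): OLD=893484619882145/4398046511104 → NEW=255, ERR=-228017240449375/4398046511104
(4,6): OLD=12946731197740519/70368744177664 → NEW=255, ERR=-4997298567563801/70368744177664
Output grid:
  Row 0: .......  (7 black, running=7)
  Row 1: .......  (7 black, running=14)
  Row 2: #.####.  (2 black, running=16)
  Row 3: ##.#.##  (2 black, running=18)
  Row 4: #######  (0 black, running=18)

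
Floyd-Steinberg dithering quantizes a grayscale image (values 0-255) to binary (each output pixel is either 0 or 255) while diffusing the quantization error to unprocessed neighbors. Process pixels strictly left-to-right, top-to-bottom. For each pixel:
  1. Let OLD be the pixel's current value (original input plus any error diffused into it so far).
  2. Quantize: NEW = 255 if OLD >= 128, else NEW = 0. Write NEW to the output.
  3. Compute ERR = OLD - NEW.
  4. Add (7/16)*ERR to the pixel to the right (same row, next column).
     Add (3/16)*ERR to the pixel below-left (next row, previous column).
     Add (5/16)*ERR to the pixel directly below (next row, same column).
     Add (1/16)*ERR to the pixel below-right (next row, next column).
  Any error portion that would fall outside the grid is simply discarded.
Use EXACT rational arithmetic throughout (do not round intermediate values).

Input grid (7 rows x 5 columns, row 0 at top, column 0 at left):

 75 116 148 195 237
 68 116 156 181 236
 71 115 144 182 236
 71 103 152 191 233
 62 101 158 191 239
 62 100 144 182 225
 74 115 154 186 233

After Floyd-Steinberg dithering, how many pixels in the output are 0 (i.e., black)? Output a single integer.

Answer: 14

Derivation:
(0,0): OLD=75 → NEW=0, ERR=75
(0,1): OLD=2381/16 → NEW=255, ERR=-1699/16
(0,2): OLD=25995/256 → NEW=0, ERR=25995/256
(0,3): OLD=980685/4096 → NEW=255, ERR=-63795/4096
(0,4): OLD=15085467/65536 → NEW=255, ERR=-1626213/65536
(1,0): OLD=18311/256 → NEW=0, ERR=18311/256
(1,1): OLD=282289/2048 → NEW=255, ERR=-239951/2048
(1,2): OLD=8317573/65536 → NEW=0, ERR=8317573/65536
(1,3): OLD=61171937/262144 → NEW=255, ERR=-5674783/262144
(1,4): OLD=913525123/4194304 → NEW=255, ERR=-156022397/4194304
(2,0): OLD=2339115/32768 → NEW=0, ERR=2339115/32768
(2,1): OLD=144582025/1048576 → NEW=255, ERR=-122804855/1048576
(2,2): OLD=2030738651/16777216 → NEW=0, ERR=2030738651/16777216
(2,3): OLD=61511522913/268435456 → NEW=255, ERR=-6939518367/268435456
(2,4): OLD=909297508455/4294967296 → NEW=255, ERR=-185919152025/4294967296
(3,0): OLD=1197026171/16777216 → NEW=0, ERR=1197026171/16777216
(3,1): OLD=16746744799/134217728 → NEW=0, ERR=16746744799/134217728
(3,2): OLD=997491950277/4294967296 → NEW=255, ERR=-97724710203/4294967296
(3,3): OLD=1481037156797/8589934592 → NEW=255, ERR=-709396164163/8589934592
(3,4): OLD=24976246901841/137438953472 → NEW=255, ERR=-10070686233519/137438953472
(4,0): OLD=231265267413/2147483648 → NEW=0, ERR=231265267413/2147483648
(4,1): OLD=12871124631125/68719476736 → NEW=255, ERR=-4652341936555/68719476736
(4,2): OLD=124887292213659/1099511627776 → NEW=0, ERR=124887292213659/1099511627776
(4,3): OLD=3513591039498325/17592186044416 → NEW=255, ERR=-972416401827755/17592186044416
(4,4): OLD=52567522087394515/281474976710656 → NEW=255, ERR=-19208596973822765/281474976710656
(5,0): OLD=91215137898527/1099511627776 → NEW=0, ERR=91215137898527/1099511627776
(5,1): OLD=1259303454181661/8796093022208 → NEW=255, ERR=-983700266481379/8796093022208
(5,2): OLD=32643327551446533/281474976710656 → NEW=0, ERR=32643327551446533/281474976710656
(5,3): OLD=236177617195141003/1125899906842624 → NEW=255, ERR=-50926859049728117/1125899906842624
(5,4): OLD=3250345062091917961/18014398509481984 → NEW=255, ERR=-1343326557825987959/18014398509481984
(6,0): OLD=11112078854791215/140737488355328 → NEW=0, ERR=11112078854791215/140737488355328
(6,1): OLD=637372076434025921/4503599627370496 → NEW=255, ERR=-511045828545450559/4503599627370496
(6,2): OLD=9016238041103267419/72057594037927936 → NEW=0, ERR=9016238041103267419/72057594037927936
(6,3): OLD=253497244407941868969/1152921504606846976 → NEW=255, ERR=-40497739266804109911/1152921504606846976
(6,4): OLD=3532593592135459018463/18446744073709551616 → NEW=255, ERR=-1171326146660476643617/18446744073709551616
Output grid:
  Row 0: .#.##  (2 black, running=2)
  Row 1: .#.##  (2 black, running=4)
  Row 2: .#.##  (2 black, running=6)
  Row 3: ..###  (2 black, running=8)
  Row 4: .#.##  (2 black, running=10)
  Row 5: .#.##  (2 black, running=12)
  Row 6: .#.##  (2 black, running=14)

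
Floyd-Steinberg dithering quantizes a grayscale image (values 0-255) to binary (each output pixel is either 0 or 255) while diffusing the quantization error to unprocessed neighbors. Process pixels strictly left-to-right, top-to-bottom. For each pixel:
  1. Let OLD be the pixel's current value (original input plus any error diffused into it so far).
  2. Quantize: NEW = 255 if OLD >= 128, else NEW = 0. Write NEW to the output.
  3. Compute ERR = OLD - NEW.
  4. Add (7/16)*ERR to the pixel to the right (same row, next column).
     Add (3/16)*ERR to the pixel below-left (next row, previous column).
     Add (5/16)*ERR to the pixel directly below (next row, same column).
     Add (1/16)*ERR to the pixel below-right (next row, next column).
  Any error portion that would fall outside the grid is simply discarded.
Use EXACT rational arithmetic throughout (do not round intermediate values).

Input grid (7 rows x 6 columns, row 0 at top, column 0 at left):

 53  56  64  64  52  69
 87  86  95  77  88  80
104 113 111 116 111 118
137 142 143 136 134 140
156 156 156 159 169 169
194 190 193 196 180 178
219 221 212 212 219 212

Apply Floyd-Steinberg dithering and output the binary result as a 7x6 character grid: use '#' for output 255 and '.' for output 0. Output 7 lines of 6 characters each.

Answer: ......
.#.#.#
.#.#.#
#.#.#.
#.##.#
######
##.##.

Derivation:
(0,0): OLD=53 → NEW=0, ERR=53
(0,1): OLD=1267/16 → NEW=0, ERR=1267/16
(0,2): OLD=25253/256 → NEW=0, ERR=25253/256
(0,3): OLD=438915/4096 → NEW=0, ERR=438915/4096
(0,4): OLD=6480277/65536 → NEW=0, ERR=6480277/65536
(0,5): OLD=117713683/1048576 → NEW=0, ERR=117713683/1048576
(1,0): OLD=30313/256 → NEW=0, ERR=30313/256
(1,1): OLD=377567/2048 → NEW=255, ERR=-144673/2048
(1,2): OLD=7861835/65536 → NEW=0, ERR=7861835/65536
(1,3): OLD=49197999/262144 → NEW=255, ERR=-17648721/262144
(1,4): OLD=1966156269/16777216 → NEW=0, ERR=1966156269/16777216
(1,5): OLD=46313975915/268435456 → NEW=255, ERR=-22137065365/268435456
(2,0): OLD=4186373/32768 → NEW=0, ERR=4186373/32768
(2,1): OLD=185296263/1048576 → NEW=255, ERR=-82090617/1048576
(2,2): OLD=1630726229/16777216 → NEW=0, ERR=1630726229/16777216
(2,3): OLD=22408552173/134217728 → NEW=255, ERR=-11816968467/134217728
(2,4): OLD=384112826439/4294967296 → NEW=0, ERR=384112826439/4294967296
(2,5): OLD=9530058815585/68719476736 → NEW=255, ERR=-7993407752095/68719476736
(3,0): OLD=2722026421/16777216 → NEW=255, ERR=-1556163659/16777216
(3,1): OLD=13846520721/134217728 → NEW=0, ERR=13846520721/134217728
(3,2): OLD=211643175747/1073741824 → NEW=255, ERR=-62160989373/1073741824
(3,3): OLD=7284430572873/68719476736 → NEW=0, ERR=7284430572873/68719476736
(3,4): OLD=99512043567913/549755813888 → NEW=255, ERR=-40675688973527/549755813888
(3,5): OLD=676153331994823/8796093022208 → NEW=0, ERR=676153331994823/8796093022208
(4,0): OLD=314300464891/2147483648 → NEW=255, ERR=-233307865349/2147483648
(4,1): OLD=4262530901055/34359738368 → NEW=0, ERR=4262530901055/34359738368
(4,2): OLD=240250440276237/1099511627776 → NEW=255, ERR=-40125024806643/1099511627776
(4,3): OLD=2791329866286369/17592186044416 → NEW=255, ERR=-1694677575039711/17592186044416
(4,4): OLD=35120152021682993/281474976710656 → NEW=0, ERR=35120152021682993/281474976710656
(4,5): OLD=1094307981542120631/4503599627370496 → NEW=255, ERR=-54109923437355849/4503599627370496
(5,0): OLD=100775591369517/549755813888 → NEW=255, ERR=-39412141171923/549755813888
(5,1): OLD=3232921614722301/17592186044416 → NEW=255, ERR=-1253085826603779/17592186044416
(5,2): OLD=19720725415309871/140737488355328 → NEW=255, ERR=-16167334115298769/140737488355328
(5,3): OLD=615877093061805941/4503599627370496 → NEW=255, ERR=-532540811917670539/4503599627370496
(5,4): OLD=1432003271951967573/9007199254740992 → NEW=255, ERR=-864832538006985387/9007199254740992
(5,5): OLD=20181421341773744793/144115188075855872 → NEW=255, ERR=-16567951617569502567/144115188075855872
(6,0): OLD=51577819832314647/281474976710656 → NEW=255, ERR=-20198299228902633/281474976710656
(6,1): OLD=636477535946441675/4503599627370496 → NEW=255, ERR=-511940369033034805/4503599627370496
(6,2): OLD=1796860371749524179/18014398509481984 → NEW=0, ERR=1796860371749524179/18014398509481984
(6,3): OLD=55773632113255993447/288230376151711744 → NEW=255, ERR=-17725113805430501273/288230376151711744
(6,4): OLD=614019913648318850247/4611686018427387904 → NEW=255, ERR=-561960021050665065273/4611686018427387904
(6,5): OLD=8615452308880347384593/73786976294838206464 → NEW=0, ERR=8615452308880347384593/73786976294838206464
Row 0: ......
Row 1: .#.#.#
Row 2: .#.#.#
Row 3: #.#.#.
Row 4: #.##.#
Row 5: ######
Row 6: ##.##.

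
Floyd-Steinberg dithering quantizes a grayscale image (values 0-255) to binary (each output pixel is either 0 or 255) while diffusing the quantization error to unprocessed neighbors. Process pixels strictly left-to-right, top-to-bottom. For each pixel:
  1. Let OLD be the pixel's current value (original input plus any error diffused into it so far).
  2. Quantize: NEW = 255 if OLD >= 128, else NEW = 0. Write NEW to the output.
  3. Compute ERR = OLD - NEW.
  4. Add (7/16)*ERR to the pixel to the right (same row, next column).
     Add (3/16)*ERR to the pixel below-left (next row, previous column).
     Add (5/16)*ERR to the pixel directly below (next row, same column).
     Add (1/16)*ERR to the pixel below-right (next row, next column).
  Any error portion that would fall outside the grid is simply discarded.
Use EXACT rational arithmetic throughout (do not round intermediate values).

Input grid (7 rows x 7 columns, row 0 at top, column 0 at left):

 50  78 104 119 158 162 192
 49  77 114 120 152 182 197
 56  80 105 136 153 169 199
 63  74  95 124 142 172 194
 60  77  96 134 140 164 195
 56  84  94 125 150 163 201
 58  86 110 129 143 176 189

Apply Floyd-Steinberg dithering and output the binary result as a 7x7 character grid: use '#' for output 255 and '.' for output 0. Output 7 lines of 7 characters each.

Answer: ..#.###
..#.#.#
.#.#.##
...#.##
.#.##.#
..#.#.#
.#.#.##

Derivation:
(0,0): OLD=50 → NEW=0, ERR=50
(0,1): OLD=799/8 → NEW=0, ERR=799/8
(0,2): OLD=18905/128 → NEW=255, ERR=-13735/128
(0,3): OLD=147567/2048 → NEW=0, ERR=147567/2048
(0,4): OLD=6210313/32768 → NEW=255, ERR=-2145527/32768
(0,5): OLD=69915967/524288 → NEW=255, ERR=-63777473/524288
(0,6): OLD=1164170425/8388608 → NEW=255, ERR=-974924615/8388608
(1,0): OLD=10669/128 → NEW=0, ERR=10669/128
(1,1): OLD=130747/1024 → NEW=0, ERR=130747/1024
(1,2): OLD=5114455/32768 → NEW=255, ERR=-3241385/32768
(1,3): OLD=10519371/131072 → NEW=0, ERR=10519371/131072
(1,4): OLD=1244413377/8388608 → NEW=255, ERR=-894681663/8388608
(1,5): OLD=4794314129/67108864 → NEW=0, ERR=4794314129/67108864
(1,6): OLD=197926837087/1073741824 → NEW=255, ERR=-75877328033/1073741824
(2,0): OLD=1736505/16384 → NEW=0, ERR=1736505/16384
(2,1): OLD=80180739/524288 → NEW=255, ERR=-53512701/524288
(2,2): OLD=440079049/8388608 → NEW=0, ERR=440079049/8388608
(2,3): OLD=10593261761/67108864 → NEW=255, ERR=-6519498559/67108864
(2,4): OLD=51313801489/536870912 → NEW=0, ERR=51313801489/536870912
(2,5): OLD=3663185006299/17179869184 → NEW=255, ERR=-717681635621/17179869184
(2,6): OLD=44834090206893/274877906944 → NEW=255, ERR=-25259776063827/274877906944
(3,0): OLD=645785001/8388608 → NEW=0, ERR=645785001/8388608
(3,1): OLD=6190459253/67108864 → NEW=0, ERR=6190459253/67108864
(3,2): OLD=68266864303/536870912 → NEW=0, ERR=68266864303/536870912
(3,3): OLD=366086615193/2147483648 → NEW=255, ERR=-181521715047/2147483648
(3,4): OLD=33255618443689/274877906944 → NEW=0, ERR=33255618443689/274877906944
(3,5): OLD=441166068168459/2199023255552 → NEW=255, ERR=-119584861997301/2199023255552
(3,6): OLD=4886419859339733/35184372088832 → NEW=255, ERR=-4085595023312427/35184372088832
(4,0): OLD=108827287239/1073741824 → NEW=0, ERR=108827287239/1073741824
(4,1): OLD=3072139344027/17179869184 → NEW=255, ERR=-1308727297893/17179869184
(4,2): OLD=25378122677493/274877906944 → NEW=0, ERR=25378122677493/274877906944
(4,3): OLD=392765341727255/2199023255552 → NEW=255, ERR=-167985588438505/2199023255552
(4,4): OLD=2267752444457237/17592186044416 → NEW=255, ERR=-2218254996868843/17592186044416
(4,5): OLD=43701367536002197/562949953421312 → NEW=0, ERR=43701367536002197/562949953421312
(4,6): OLD=1704852100890205603/9007199254740992 → NEW=255, ERR=-591983709068747357/9007199254740992
(5,0): OLD=20173163874305/274877906944 → NEW=0, ERR=20173163874305/274877906944
(5,1): OLD=254972011893547/2199023255552 → NEW=0, ERR=254972011893547/2199023255552
(5,2): OLD=2717893053629469/17592186044416 → NEW=255, ERR=-1768114387696611/17592186044416
(5,3): OLD=5528791349084273/140737488355328 → NEW=0, ERR=5528791349084273/140737488355328
(5,4): OLD=1239065038454242875/9007199254740992 → NEW=255, ERR=-1057770771504710085/9007199254740992
(5,5): OLD=8335395986554311307/72057594037927936 → NEW=0, ERR=8335395986554311307/72057594037927936
(5,6): OLD=271999421013714808261/1152921504606846976 → NEW=255, ERR=-21995562661031170619/1152921504606846976
(6,0): OLD=3612536171805097/35184372088832 → NEW=0, ERR=3612536171805097/35184372088832
(6,1): OLD=86072688798083645/562949953421312 → NEW=255, ERR=-57479549324350915/562949953421312
(6,2): OLD=437155101953354263/9007199254740992 → NEW=0, ERR=437155101953354263/9007199254740992
(6,3): OLD=9670785663075529801/72057594037927936 → NEW=255, ERR=-8703900816596093879/72057594037927936
(6,4): OLD=11183320964101517339/144115188075855872 → NEW=0, ERR=11183320964101517339/144115188075855872
(6,5): OLD=4338343263151214557223/18446744073709551616 → NEW=255, ERR=-365576475644721104857/18446744073709551616
(6,6): OLD=53598135109060046397857/295147905179352825856 → NEW=255, ERR=-21664580711674924195423/295147905179352825856
Row 0: ..#.###
Row 1: ..#.#.#
Row 2: .#.#.##
Row 3: ...#.##
Row 4: .#.##.#
Row 5: ..#.#.#
Row 6: .#.#.##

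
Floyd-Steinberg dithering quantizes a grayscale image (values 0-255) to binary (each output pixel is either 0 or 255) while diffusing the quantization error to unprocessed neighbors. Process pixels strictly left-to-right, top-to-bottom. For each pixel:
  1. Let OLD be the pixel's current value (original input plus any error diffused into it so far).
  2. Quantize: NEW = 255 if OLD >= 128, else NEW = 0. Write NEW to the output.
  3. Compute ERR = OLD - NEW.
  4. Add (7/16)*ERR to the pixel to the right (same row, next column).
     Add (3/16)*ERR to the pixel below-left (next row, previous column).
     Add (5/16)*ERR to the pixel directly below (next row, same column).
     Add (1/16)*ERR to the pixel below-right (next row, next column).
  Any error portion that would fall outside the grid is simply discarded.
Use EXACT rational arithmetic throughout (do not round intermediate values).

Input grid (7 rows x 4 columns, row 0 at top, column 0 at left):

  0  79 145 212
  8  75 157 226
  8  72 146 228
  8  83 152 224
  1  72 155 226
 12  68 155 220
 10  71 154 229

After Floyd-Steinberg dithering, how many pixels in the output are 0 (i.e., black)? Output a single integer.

(0,0): OLD=0 → NEW=0, ERR=0
(0,1): OLD=79 → NEW=0, ERR=79
(0,2): OLD=2873/16 → NEW=255, ERR=-1207/16
(0,3): OLD=45823/256 → NEW=255, ERR=-19457/256
(1,0): OLD=365/16 → NEW=0, ERR=365/16
(1,1): OLD=12227/128 → NEW=0, ERR=12227/128
(1,2): OLD=679543/4096 → NEW=255, ERR=-364937/4096
(1,3): OLD=10391025/65536 → NEW=255, ERR=-6320655/65536
(2,0): OLD=67665/2048 → NEW=0, ERR=67665/2048
(2,1): OLD=6620851/65536 → NEW=0, ERR=6620851/65536
(2,2): OLD=19692669/131072 → NEW=255, ERR=-13730691/131072
(2,3): OLD=307151285/2097152 → NEW=255, ERR=-227622475/2097152
(3,0): OLD=39077561/1048576 → NEW=0, ERR=39077561/1048576
(3,1): OLD=1900827831/16777216 → NEW=0, ERR=1900827831/16777216
(3,2): OLD=41552340345/268435456 → NEW=255, ERR=-26898700935/268435456
(3,3): OLD=599982928591/4294967296 → NEW=255, ERR=-495233731889/4294967296
(4,0): OLD=9097123829/268435456 → NEW=0, ERR=9097123829/268435456
(4,1): OLD=227145745703/2147483648 → NEW=0, ERR=227145745703/2147483648
(4,2): OLD=10680573988191/68719476736 → NEW=255, ERR=-6842892579489/68719476736
(4,3): OLD=154084613830473/1099511627776 → NEW=255, ERR=-126290851252407/1099511627776
(5,0): OLD=1457639050685/34359738368 → NEW=0, ERR=1457639050685/34359738368
(5,1): OLD=113317242672595/1099511627776 → NEW=0, ERR=113317242672595/1099511627776
(5,2): OLD=169375262329765/1099511627776 → NEW=255, ERR=-111000202753115/1099511627776
(5,3): OLD=73510592905183/549755813888 → NEW=255, ERR=-66677139636257/549755813888
(6,0): OLD=749095836571545/17592186044416 → NEW=0, ERR=749095836571545/17592186044416
(6,1): OLD=29712075078066191/281474976710656 → NEW=0, ERR=29712075078066191/281474976710656
(6,2): OLD=686051736280426089/4503599627370496 → NEW=255, ERR=-462366168699050391/4503599627370496
(6,3): OLD=10078873383814298847/72057594037927936 → NEW=255, ERR=-8295813095857324833/72057594037927936
Output grid:
  Row 0: ..##  (2 black, running=2)
  Row 1: ..##  (2 black, running=4)
  Row 2: ..##  (2 black, running=6)
  Row 3: ..##  (2 black, running=8)
  Row 4: ..##  (2 black, running=10)
  Row 5: ..##  (2 black, running=12)
  Row 6: ..##  (2 black, running=14)

Answer: 14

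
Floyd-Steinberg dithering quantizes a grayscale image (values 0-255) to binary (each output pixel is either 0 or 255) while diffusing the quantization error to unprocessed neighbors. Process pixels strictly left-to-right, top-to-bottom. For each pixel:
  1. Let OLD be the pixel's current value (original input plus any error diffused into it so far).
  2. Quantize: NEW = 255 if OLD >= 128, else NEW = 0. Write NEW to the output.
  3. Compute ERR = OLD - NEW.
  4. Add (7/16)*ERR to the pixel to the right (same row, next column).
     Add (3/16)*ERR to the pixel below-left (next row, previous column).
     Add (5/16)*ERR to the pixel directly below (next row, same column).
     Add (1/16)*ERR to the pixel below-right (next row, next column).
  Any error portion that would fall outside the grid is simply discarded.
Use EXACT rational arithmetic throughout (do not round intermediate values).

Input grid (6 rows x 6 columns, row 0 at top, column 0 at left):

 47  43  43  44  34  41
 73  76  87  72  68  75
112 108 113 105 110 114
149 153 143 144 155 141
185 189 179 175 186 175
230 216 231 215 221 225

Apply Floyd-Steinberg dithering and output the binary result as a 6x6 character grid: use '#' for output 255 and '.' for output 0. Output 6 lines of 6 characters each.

(0,0): OLD=47 → NEW=0, ERR=47
(0,1): OLD=1017/16 → NEW=0, ERR=1017/16
(0,2): OLD=18127/256 → NEW=0, ERR=18127/256
(0,3): OLD=307113/4096 → NEW=0, ERR=307113/4096
(0,4): OLD=4378015/65536 → NEW=0, ERR=4378015/65536
(0,5): OLD=73637721/1048576 → NEW=0, ERR=73637721/1048576
(1,0): OLD=25499/256 → NEW=0, ERR=25499/256
(1,1): OLD=318781/2048 → NEW=255, ERR=-203459/2048
(1,2): OLD=5485057/65536 → NEW=0, ERR=5485057/65536
(1,3): OLD=39059117/262144 → NEW=255, ERR=-27787603/262144
(1,4): OLD=1012573095/16777216 → NEW=0, ERR=1012573095/16777216
(1,5): OLD=34232460385/268435456 → NEW=0, ERR=34232460385/268435456
(2,0): OLD=4079599/32768 → NEW=0, ERR=4079599/32768
(2,1): OLD=160790069/1048576 → NEW=255, ERR=-106596811/1048576
(2,2): OLD=1150830047/16777216 → NEW=0, ERR=1150830047/16777216
(2,3): OLD=15895697063/134217728 → NEW=0, ERR=15895697063/134217728
(2,4): OLD=850234884725/4294967296 → NEW=255, ERR=-244981775755/4294967296
(2,5): OLD=9116963460739/68719476736 → NEW=255, ERR=-8406503106941/68719476736
(3,0): OLD=2832750591/16777216 → NEW=255, ERR=-1445439489/16777216
(3,1): OLD=13983024147/134217728 → NEW=0, ERR=13983024147/134217728
(3,2): OLD=242523615977/1073741824 → NEW=255, ERR=-31280549143/1073741824
(3,3): OLD=11122727968827/68719476736 → NEW=255, ERR=-6400738598853/68719476736
(3,4): OLD=44469838814171/549755813888 → NEW=0, ERR=44469838814171/549755813888
(3,5): OLD=1183920196256245/8796093022208 → NEW=255, ERR=-1059083524406795/8796093022208
(4,0): OLD=381415967761/2147483648 → NEW=255, ERR=-166192362479/2147483648
(4,1): OLD=6076586396509/34359738368 → NEW=255, ERR=-2685146887331/34359738368
(4,2): OLD=137167841790215/1099511627776 → NEW=0, ERR=137167841790215/1099511627776
(4,3): OLD=3761536112958659/17592186044416 → NEW=255, ERR=-724471328367421/17592186044416
(4,4): OLD=46405130352130291/281474976710656 → NEW=255, ERR=-25370988709086989/281474976710656
(4,5): OLD=463848207393996229/4503599627370496 → NEW=0, ERR=463848207393996229/4503599627370496
(5,0): OLD=105093007533927/549755813888 → NEW=255, ERR=-35094725007513/549755813888
(5,1): OLD=3205375569297111/17592186044416 → NEW=255, ERR=-1280631872028969/17592186044416
(5,2): OLD=31740757333880109/140737488355328 → NEW=255, ERR=-4147302196728531/140737488355328
(5,3): OLD=811255984232097599/4503599627370496 → NEW=255, ERR=-337161920747378881/4503599627370496
(5,4): OLD=1592624462817923935/9007199254740992 → NEW=255, ERR=-704211347141029025/9007199254740992
(5,5): OLD=31323048322329546667/144115188075855872 → NEW=255, ERR=-5426324637013700693/144115188075855872
Row 0: ......
Row 1: .#.#..
Row 2: .#..##
Row 3: #.##.#
Row 4: ##.##.
Row 5: ######

Answer: ......
.#.#..
.#..##
#.##.#
##.##.
######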